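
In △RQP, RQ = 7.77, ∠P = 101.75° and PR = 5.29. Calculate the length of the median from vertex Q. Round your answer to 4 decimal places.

Law of sines: sin Q = PR·sin P/RQ ≈ 0.66656.
Since RQ ≥ PR, only the acute value applies: ∠Q ≈ 41.80°.
Then ∠R = 180° − ∠P − ∠Q ≈ 36.45°.
Law of sines gives QP = RQ·sin R/sin P ≈ 4.7149.
Median from Q: ½√(2·RQ² + 2·QP² − PR²) ≈ 5.8571.

5.8571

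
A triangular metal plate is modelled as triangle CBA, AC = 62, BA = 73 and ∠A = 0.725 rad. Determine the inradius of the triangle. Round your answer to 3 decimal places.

By the law of cosines, CB² = BA² + AC² − 2·BA·AC·cos A = 2397.6, so CB ≈ 48.965.
Area = ½·BA·AC·sin A ≈ 1500.7.
Semiperimeter s = (73+62+48.965)/2 = 91.983.
Inradius = area/s = 1500.7/91.983 ≈ 16.315.

16.315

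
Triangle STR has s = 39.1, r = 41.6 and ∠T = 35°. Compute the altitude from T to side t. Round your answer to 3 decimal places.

By the law of cosines, t² = r² + s² − 2·r·s·cos T = 594.57, so t ≈ 24.384.
Area = ½·r·s·sin T ≈ 466.48.
The altitude from T has length 2·area/t ≈ 38.261.

38.261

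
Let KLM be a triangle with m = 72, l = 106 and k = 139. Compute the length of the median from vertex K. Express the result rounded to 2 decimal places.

m_K ≈ 58.14

Median from K: ½√(2·l² + 2·m² − k²) ≈ 58.136.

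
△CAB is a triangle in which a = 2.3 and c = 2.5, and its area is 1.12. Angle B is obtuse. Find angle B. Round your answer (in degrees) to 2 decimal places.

From area = ½·c·a·sin B, we get sin B = 2·area/(c·a) ≈ 0.38957.
Taking the obtuse solution, ∠B ≈ 157.07°.

157.07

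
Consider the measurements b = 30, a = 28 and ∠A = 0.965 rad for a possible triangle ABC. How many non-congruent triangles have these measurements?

b·sin A = 30·sin(0.965 rad) ≈ 24.66.
Since b sin A < a < b (24.66 < 28 < 30), two triangles exist.

2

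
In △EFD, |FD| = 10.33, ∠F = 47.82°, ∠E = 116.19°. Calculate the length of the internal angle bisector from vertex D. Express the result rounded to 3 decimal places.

t_D ≈ 9.254

The third angle is ∠D = 180° − ∠E − ∠F = 15.99°.
Law of sines: |DE| = |FD|·sin F/sin E ≈ 8.5307.
Law of sines: |EF| = |FD|·sin D/sin E ≈ 3.1712.
The bisector from D has length 2·|FD|·|DE|·cos(∠D/2)/(|FD|+|DE|) ≈ 9.2537.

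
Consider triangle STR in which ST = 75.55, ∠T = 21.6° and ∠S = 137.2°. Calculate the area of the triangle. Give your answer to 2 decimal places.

The third angle is ∠R = 180° − ∠S − ∠T = 21.20°.
Law of sines: TR = ST·sin S/sin R ≈ 141.95.
Law of sines: RS = ST·sin T/sin R ≈ 76.908.
Area = ½·ST·TR·sin T ≈ 1973.9.

area ≈ 1973.91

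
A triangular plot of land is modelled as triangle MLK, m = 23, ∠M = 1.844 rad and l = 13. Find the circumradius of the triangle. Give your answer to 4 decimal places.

Law of sines: sin L = l·sin M/m ≈ 0.54425.
Since m ≥ l, only the acute value applies: ∠L ≈ 0.575 rad.
Then ∠K = π − ∠M − ∠L ≈ 0.722 rad.
Law of sines gives k = m·sin K/sin M ≈ 15.788.
Circumradius = m/(2 sin M) ≈ 11.943.

11.9429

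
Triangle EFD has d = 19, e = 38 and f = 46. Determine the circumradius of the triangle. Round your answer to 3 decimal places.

R ≈ 23.553

By the law of cosines, cos E = (f² + d² − e²) / (2·f·d) ≈ 0.59096, so ∠E ≈ 53.77°.
Circumradius = e/(2 sin E) ≈ 23.553.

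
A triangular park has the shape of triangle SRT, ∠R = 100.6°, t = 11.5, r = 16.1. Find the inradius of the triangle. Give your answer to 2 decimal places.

2.86

Law of sines: sin T = t·sin R/r ≈ 0.70210.
Since r ≥ t, only the acute value applies: ∠T ≈ 44.60°.
Then ∠S = 180° − ∠R − ∠T ≈ 34.80°.
Law of sines gives s = r·sin S/sin R ≈ 9.3491.
Area = ½·r·t·sin S ≈ 52.84.
Semiperimeter p = (9.3491+16.1+11.5)/2 = 18.475.
Inradius = area/p = 52.84/18.475 ≈ 2.8601.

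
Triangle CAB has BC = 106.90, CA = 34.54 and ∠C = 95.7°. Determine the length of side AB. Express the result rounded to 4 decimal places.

By the law of cosines, AB² = BC² + CA² − 2·BC·CA·cos C = 13354, so AB ≈ 115.56.

115.5598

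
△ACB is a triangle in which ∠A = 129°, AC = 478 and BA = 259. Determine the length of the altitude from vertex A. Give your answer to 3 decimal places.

143.204

By the law of cosines, CB² = BA² + AC² − 2·BA·AC·cos A = 4.5139e+05, so CB ≈ 671.85.
Area = ½·BA·AC·sin A ≈ 48106.
The altitude from A has length 2·area/CB ≈ 143.2.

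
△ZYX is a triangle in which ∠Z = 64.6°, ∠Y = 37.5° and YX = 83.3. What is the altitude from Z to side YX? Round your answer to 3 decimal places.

The third angle is ∠X = 180° − ∠Z − ∠Y = 77.90°.
Law of sines: XZ = YX·sin Y/sin Z ≈ 56.136.
Law of sines: ZY = YX·sin X/sin Z ≈ 90.165.
Area = ½·YX·XZ·sin X ≈ 2286.1.
The altitude from Z has length 2·area/YX ≈ 54.889.

54.889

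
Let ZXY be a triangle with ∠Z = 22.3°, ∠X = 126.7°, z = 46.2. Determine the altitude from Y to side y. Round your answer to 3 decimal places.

h_Y ≈ 37.042

The third angle is ∠Y = 180° − ∠Z − ∠X = 31.00°.
Law of sines: x = z·sin X/sin Z ≈ 97.619.
Law of sines: y = z·sin Y/sin Z ≈ 62.708.
Area = ½·z·x·sin Y ≈ 1161.4.
The altitude from Y has length 2·area/y ≈ 37.042.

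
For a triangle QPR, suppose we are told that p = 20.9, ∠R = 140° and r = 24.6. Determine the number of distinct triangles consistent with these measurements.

p·sin R = 20.9·sin(140°) ≈ 13.43.
Since ∠R is not acute, a triangle exists only if r > p; here r > p, so there is exactly one triangle.

1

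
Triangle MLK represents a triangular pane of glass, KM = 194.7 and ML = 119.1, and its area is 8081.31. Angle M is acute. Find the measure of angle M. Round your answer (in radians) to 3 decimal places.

From area = ½·KM·ML·sin M, we get sin M = 2·area/(KM·ML) ≈ 0.69700.
Taking the acute solution, ∠M ≈ 0.771 rad.

0.771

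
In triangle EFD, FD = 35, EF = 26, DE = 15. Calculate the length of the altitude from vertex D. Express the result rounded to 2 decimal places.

Semiperimeter s = (35 + 15 + 26)/2 = 38.
Heron's formula: area = √(38·3·23·12) ≈ 177.38.
The altitude from D has length 2·area/EF ≈ 13.645.

h_D ≈ 13.64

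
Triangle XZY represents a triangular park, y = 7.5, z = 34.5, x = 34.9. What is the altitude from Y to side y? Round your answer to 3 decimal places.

34.448

Semiperimeter s = (34.9 + 34.5 + 7.5)/2 = 38.45.
Heron's formula: area = √(38.45·3.55·3.95·30.95) ≈ 129.18.
The altitude from Y has length 2·area/y ≈ 34.448.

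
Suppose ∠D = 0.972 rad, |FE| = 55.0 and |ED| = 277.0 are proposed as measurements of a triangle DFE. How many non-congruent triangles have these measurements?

0

|ED|·sin D = 277.0·sin(0.972 rad) ≈ 228.8.
Since |FE| = 55.0 < 228.8 = |ED| sin D, no triangle exists.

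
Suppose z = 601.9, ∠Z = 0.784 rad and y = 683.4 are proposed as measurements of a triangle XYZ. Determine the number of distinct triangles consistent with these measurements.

2

y·sin Z = 683.4·sin(0.784 rad) ≈ 482.6.
Since y sin Z < z < y (482.6 < 601.9 < 683.4), two triangles exist.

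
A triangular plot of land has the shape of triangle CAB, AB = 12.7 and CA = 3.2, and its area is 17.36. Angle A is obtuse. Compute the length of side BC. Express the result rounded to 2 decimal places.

From area = ½·CA·AB·sin A, we get sin A = 2·area/(CA·AB) ≈ 0.85433.
Taking the obtuse solution, ∠A ≈ 2.117 rad.
Law of cosines then gives BC ≈ 14.621.

14.62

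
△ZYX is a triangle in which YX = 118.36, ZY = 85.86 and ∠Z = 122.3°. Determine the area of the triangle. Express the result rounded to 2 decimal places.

1727.98

Law of sines: sin X = ZY·sin Z/YX ≈ 0.61316.
Since YX ≥ ZY, only the acute value applies: ∠X ≈ 37.82°.
Then ∠Y = 180° − ∠Z − ∠X ≈ 19.88°.
Law of sines gives XZ = YX·sin Y/sin Z ≈ 47.62.
Area = ½·YX·ZY·sin Y ≈ 1728.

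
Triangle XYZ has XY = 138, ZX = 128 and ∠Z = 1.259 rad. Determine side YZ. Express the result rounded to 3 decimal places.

104.088

Law of sines: sin Y = ZX·sin Z/XY ≈ 0.88281.
Since XY ≥ ZX, only the acute value applies: ∠Y ≈ 1.082 rad.
Then ∠X = π − ∠Z − ∠Y ≈ 0.801 rad.
Law of sines gives YZ = XY·sin X/sin Z ≈ 104.09.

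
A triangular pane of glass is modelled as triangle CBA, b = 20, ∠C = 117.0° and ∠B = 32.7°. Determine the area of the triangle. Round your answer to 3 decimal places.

166.421

The third angle is ∠A = 180° − ∠C − ∠B = 30.30°.
Law of sines: c = b·sin C/sin B ≈ 32.986.
Law of sines: a = b·sin A/sin B ≈ 18.678.
Area = ½·b·c·sin A ≈ 166.42.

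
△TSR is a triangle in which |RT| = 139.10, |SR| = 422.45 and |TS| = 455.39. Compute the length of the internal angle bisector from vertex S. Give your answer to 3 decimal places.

By the law of cosines, cos S = (|TS|² + |SR|² − |RT|²) / (2·|TS|·|SR|) ≈ 0.95253, so ∠S ≈ 17.72°.
The bisector from S has length 2·|TS|·|SR|·cos(∠S/2)/(|TS|+|SR|) ≈ 433.07.

433.069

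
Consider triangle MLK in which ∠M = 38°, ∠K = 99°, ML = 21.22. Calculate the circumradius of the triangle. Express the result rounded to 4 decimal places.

The third angle is ∠L = 180° − ∠K − ∠M = 43.00°.
Law of sines: LK = ML·sin M/sin K ≈ 13.227.
Law of sines: KM = ML·sin L/sin K ≈ 14.652.
Circumradius = ML/(2 sin K) ≈ 10.742.

R ≈ 10.7423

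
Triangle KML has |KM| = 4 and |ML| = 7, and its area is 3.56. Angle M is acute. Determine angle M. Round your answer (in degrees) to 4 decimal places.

∠M ≈ 14.7313°

From area = ½·|KM|·|ML|·sin M, we get sin M = 2·area/(|KM|·|ML|) ≈ 0.25429.
Taking the acute solution, ∠M ≈ 14.73°.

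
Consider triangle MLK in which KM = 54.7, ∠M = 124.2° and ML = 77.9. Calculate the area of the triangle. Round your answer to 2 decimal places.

1762.15

Area = ½·KM·ML·sin M ≈ 1762.1.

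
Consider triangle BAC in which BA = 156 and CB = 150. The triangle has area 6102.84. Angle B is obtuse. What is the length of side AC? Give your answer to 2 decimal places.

294.56

From area = ½·CB·BA·sin B, we get sin B = 2·area/(CB·BA) ≈ 0.52161.
Taking the obtuse solution, ∠B ≈ 148.56°.
Law of cosines then gives AC ≈ 294.56.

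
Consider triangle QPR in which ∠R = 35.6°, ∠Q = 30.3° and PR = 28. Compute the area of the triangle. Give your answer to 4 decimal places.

The third angle is ∠P = 180° − ∠R − ∠Q = 114.10°.
Law of sines: RQ = PR·sin P/sin Q ≈ 50.66.
Law of sines: QP = PR·sin R/sin Q ≈ 32.306.
Area = ½·PR·RQ·sin R ≈ 412.86.

412.8647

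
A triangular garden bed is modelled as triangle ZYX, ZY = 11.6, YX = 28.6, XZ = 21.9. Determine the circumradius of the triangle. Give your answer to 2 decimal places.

15.61

By the law of cosines, cos Z = (XZ² + ZY² − YX²) / (2·XZ·ZY) ≈ -0.40110, so ∠Z ≈ 113.65°.
Circumradius = YX/(2 sin Z) ≈ 15.611.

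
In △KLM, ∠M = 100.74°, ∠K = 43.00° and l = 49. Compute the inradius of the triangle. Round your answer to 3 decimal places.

The third angle is ∠L = 180° − ∠M − ∠K = 36.26°.
Law of sines: k = l·sin K/sin L ≈ 56.502.
Law of sines: m = l·sin M/sin L ≈ 81.396.
Area = ½·l·k·sin M ≈ 1360.
Semiperimeter s = (56.502+49+81.396)/2 = 93.449.
Inradius = area/s = 1360/93.449 ≈ 14.554.

r ≈ 14.554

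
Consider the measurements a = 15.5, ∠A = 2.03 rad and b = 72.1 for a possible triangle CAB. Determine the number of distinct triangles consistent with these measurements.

0

b·sin A = 72.1·sin(2.03 rad) ≈ 64.63.
Since ∠A is not acute, a triangle exists only if a > b; here a ≤ b, so there is no triangle.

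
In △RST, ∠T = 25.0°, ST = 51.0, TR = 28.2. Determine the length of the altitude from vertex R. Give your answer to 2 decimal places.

By the law of cosines, RS² = ST² + TR² − 2·ST·TR·cos T = 789.34, so RS ≈ 28.095.
Area = ½·ST·TR·sin T ≈ 303.9.
The altitude from R has length 2·area/ST ≈ 11.918.

h_R ≈ 11.92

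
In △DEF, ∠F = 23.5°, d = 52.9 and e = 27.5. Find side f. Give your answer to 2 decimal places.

By the law of cosines, f² = d² + e² − 2·d·e·cos F = 886.47, so f ≈ 29.774.

29.77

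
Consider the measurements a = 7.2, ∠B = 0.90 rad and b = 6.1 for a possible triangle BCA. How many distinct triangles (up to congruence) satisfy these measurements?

a·sin B = 7.2·sin(0.90 rad) ≈ 5.64.
Since a sin B < b < a (5.64 < 6.1 < 7.2), two triangles exist.

2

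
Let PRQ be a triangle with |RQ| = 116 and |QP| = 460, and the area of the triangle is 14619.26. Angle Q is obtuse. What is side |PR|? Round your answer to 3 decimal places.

From area = ½·|RQ|·|QP|·sin Q, we get sin Q = 2·area/(|RQ|·|QP|) ≈ 0.54795.
Taking the obtuse solution, ∠Q ≈ 146.77°.
Law of cosines then gives |PR| ≈ 560.65.

560.650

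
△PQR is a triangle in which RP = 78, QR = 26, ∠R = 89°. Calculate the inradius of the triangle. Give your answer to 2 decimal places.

By the law of cosines, PQ² = QR² + RP² − 2·QR·RP·cos R = 6689.2, so PQ ≈ 81.788.
Area = ½·QR·RP·sin R ≈ 1013.8.
Semiperimeter s = (26+78+81.788)/2 = 92.894.
Inradius = area/s = 1013.8/92.894 ≈ 10.914.

10.91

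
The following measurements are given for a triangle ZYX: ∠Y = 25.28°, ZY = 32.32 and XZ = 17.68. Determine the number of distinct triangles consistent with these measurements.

ZY·sin Y = 32.32·sin(25.28°) ≈ 13.8.
Since ZY sin Y < XZ < ZY (13.8 < 17.68 < 32.32), two triangles exist.

2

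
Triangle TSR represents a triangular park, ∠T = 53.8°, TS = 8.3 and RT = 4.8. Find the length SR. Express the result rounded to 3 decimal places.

6.699

By the law of cosines, SR² = RT² + TS² − 2·RT·TS·cos T = 44.871, so SR ≈ 6.6985.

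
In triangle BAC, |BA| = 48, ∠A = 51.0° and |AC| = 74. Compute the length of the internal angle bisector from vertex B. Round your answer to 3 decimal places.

37.462

By the law of cosines, |CB|² = |BA|² + |AC|² − 2·|BA|·|AC|·cos A = 3309.3, so |CB| ≈ 57.527.
Law of cosines again: cos B = (|CB|² + |BA|² − |AC|²)/(2·|CB|·|BA|) ≈ 0.02486, so ∠B ≈ 88.58°.
The bisector from B has length 2·|CB|·|BA|·cos(∠B/2)/(|CB|+|BA|) ≈ 37.462.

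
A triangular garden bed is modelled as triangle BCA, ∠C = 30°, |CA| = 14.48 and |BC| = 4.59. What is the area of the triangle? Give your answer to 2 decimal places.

16.62

Area = ½·|BC|·|CA|·sin C ≈ 16.616.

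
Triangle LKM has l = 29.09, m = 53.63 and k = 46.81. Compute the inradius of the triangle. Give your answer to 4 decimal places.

Semiperimeter s = (29.09 + 46.81 + 53.63)/2 = 64.765.
Heron's formula: area = √(64.765·35.675·17.955·11.135) ≈ 679.66.
Inradius = area/s = 679.66/64.765 ≈ 10.494.

r ≈ 10.4942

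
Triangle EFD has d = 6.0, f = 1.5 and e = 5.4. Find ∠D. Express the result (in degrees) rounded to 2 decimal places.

By the law of cosines, cos D = (e² + f² − d²) / (2·e·f) ≈ -0.28333, so ∠D ≈ 106.46°.

∠D ≈ 106.46°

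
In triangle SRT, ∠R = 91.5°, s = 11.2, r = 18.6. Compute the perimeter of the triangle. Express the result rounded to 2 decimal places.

perimeter ≈ 44.36

Law of sines: sin S = s·sin R/r ≈ 0.60194.
Since r ≥ s, only the acute value applies: ∠S ≈ 37.01°.
Then ∠T = 180° − ∠R − ∠S ≈ 51.49°.
Law of sines gives t = r·sin T/sin R ≈ 14.56.
Semiperimeter p = (11.2+18.6+14.56)/2 = 22.18.
Perimeter = 11.2 + 18.6 + 14.56 = 44.36.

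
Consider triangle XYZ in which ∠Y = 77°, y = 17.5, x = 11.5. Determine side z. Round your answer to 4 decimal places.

16.0291

Law of sines: sin X = x·sin Y/y ≈ 0.64030.
Since y ≥ x, only the acute value applies: ∠X ≈ 39.81°.
Then ∠Z = 180° − ∠Y − ∠X ≈ 63.19°.
Law of sines gives z = y·sin Z/sin Y ≈ 16.029.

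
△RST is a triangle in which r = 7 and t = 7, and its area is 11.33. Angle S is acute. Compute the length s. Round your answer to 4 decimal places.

From area = ½·t·r·sin S, we get sin S = 2·area/(t·r) ≈ 0.46245.
Taking the acute solution, ∠S ≈ 27.55°.
Law of cosines then gives s ≈ 3.333.

3.3330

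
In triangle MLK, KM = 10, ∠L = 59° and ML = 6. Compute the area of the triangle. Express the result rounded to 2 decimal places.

Law of sines: sin K = ML·sin L/KM ≈ 0.51430.
Since KM ≥ ML, only the acute value applies: ∠K ≈ 30.95°.
Then ∠M = 180° − ∠L − ∠K ≈ 90.05°.
Law of sines gives LK = KM·sin M/sin L ≈ 11.666.
Area = ½·KM·ML·sin M ≈ 30.

30.00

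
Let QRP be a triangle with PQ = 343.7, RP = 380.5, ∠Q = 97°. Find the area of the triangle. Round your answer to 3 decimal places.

21602.818

Law of sines: sin R = PQ·sin Q/RP ≈ 0.89655.
Since RP ≥ PQ, only the acute value applies: ∠R ≈ 63.71°.
Then ∠P = 180° − ∠Q − ∠R ≈ 19.29°.
Law of sines gives QR = RP·sin P/sin Q ≈ 126.65.
Area = ½·RP·PQ·sin P ≈ 21603.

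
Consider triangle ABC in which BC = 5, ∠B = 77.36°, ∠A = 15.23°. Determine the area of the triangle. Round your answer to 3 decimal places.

The third angle is ∠C = 180° − ∠A − ∠B = 87.41°.
Law of sines: CA = BC·sin B/sin A ≈ 18.572.
Law of sines: AB = BC·sin C/sin A ≈ 19.014.
Area = ½·BC·CA·sin C ≈ 46.383.

46.383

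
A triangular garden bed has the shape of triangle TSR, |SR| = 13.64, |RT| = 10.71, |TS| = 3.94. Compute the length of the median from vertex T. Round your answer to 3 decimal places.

Median from T: ½√(2·|RT|² + 2·|TS|² − |SR|²) ≈ 4.3129.

4.313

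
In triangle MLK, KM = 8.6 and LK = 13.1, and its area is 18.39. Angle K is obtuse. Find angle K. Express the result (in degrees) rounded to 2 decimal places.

∠K ≈ 160.95°

From area = ½·LK·KM·sin K, we get sin K = 2·area/(LK·KM) ≈ 0.32647.
Taking the obtuse solution, ∠K ≈ 160.95°.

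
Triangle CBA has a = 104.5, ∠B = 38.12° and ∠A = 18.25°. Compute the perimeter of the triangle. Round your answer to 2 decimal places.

The third angle is ∠C = 180° − ∠B − ∠A = 123.63°.
Law of sines: c = a·sin C/sin A ≈ 277.84.
Law of sines: b = a·sin B/sin A ≈ 205.99.
Semiperimeter s = (277.84+205.99+104.5)/2 = 294.17.
Perimeter = 277.84 + 205.99 + 104.5 = 588.33.

perimeter ≈ 588.33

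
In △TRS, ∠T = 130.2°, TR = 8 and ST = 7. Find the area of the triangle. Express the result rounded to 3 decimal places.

Area = ½·ST·TR·sin T ≈ 21.386.

area ≈ 21.386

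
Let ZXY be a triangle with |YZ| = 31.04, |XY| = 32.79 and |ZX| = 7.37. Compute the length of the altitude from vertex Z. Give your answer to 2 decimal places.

h_Z ≈ 6.92

Semiperimeter s = (32.79 + 31.04 + 7.37)/2 = 35.6.
Heron's formula: area = √(35.6·2.81·4.56·28.23) ≈ 113.48.
The altitude from Z has length 2·area/|XY| ≈ 6.9216.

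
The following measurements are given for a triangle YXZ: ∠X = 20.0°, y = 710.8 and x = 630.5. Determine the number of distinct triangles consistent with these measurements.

2

y·sin X = 710.8·sin(20.0°) ≈ 243.1.
Since y sin X < x < y (243.1 < 630.5 < 710.8), two triangles exist.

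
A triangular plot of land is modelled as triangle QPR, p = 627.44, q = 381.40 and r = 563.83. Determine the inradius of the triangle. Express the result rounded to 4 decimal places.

134.9317

Semiperimeter s = (381.4 + 627.44 + 563.83)/2 = 786.34.
Heron's formula: area = √(786.34·404.94·158.89·222.5) ≈ 1.061e+05.
Inradius = area/s = 1.061e+05/786.34 ≈ 134.93.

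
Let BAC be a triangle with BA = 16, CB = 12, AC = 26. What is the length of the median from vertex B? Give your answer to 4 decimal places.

Median from B: ½√(2·CB² + 2·BA² − AC²) ≈ 5.5678.

m_B ≈ 5.5678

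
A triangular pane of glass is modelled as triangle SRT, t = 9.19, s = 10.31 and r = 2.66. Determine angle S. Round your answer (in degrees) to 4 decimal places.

107.5770

By the law of cosines, cos S = (r² + t² − s²) / (2·r·t) ≈ -0.30199, so ∠S ≈ 107.58°.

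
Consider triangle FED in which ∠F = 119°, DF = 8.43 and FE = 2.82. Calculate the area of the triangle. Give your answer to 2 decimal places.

Area = ½·DF·FE·sin F ≈ 10.396.

10.40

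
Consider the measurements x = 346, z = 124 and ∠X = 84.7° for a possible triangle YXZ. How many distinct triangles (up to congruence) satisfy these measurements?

1

z·sin X = 124·sin(84.7°) ≈ 123.5.
Since x ≥ z, exactly one triangle exists.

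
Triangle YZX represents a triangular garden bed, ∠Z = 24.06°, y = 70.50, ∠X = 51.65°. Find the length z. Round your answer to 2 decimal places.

The third angle is ∠Y = 180° − ∠Z − ∠X = 104.29°.
Law of sines: z = y·sin Z/sin Y ≈ 29.66.

29.66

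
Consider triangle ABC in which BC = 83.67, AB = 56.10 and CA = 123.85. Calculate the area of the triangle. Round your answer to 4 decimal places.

1955.5115

Semiperimeter s = (83.67 + 123.85 + 56.1)/2 = 131.81.
Heron's formula: area = √(131.81·48.14·7.96·75.71) ≈ 1955.5.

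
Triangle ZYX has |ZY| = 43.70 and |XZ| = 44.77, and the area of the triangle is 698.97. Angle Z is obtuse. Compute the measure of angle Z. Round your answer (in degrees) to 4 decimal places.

∠Z ≈ 134.3954°

From area = ½·|XZ|·|ZY|·sin Z, we get sin Z = 2·area/(|XZ|·|ZY|) ≈ 0.71453.
Taking the obtuse solution, ∠Z ≈ 134.40°.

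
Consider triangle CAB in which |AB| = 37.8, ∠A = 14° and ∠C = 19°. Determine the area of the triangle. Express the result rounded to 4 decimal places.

The third angle is ∠B = 180° − ∠C − ∠A = 147.00°.
Law of sines: |BC| = |AB|·sin A/sin C ≈ 28.088.
Law of sines: |CA| = |AB|·sin B/sin C ≈ 63.235.
Area = ½·|AB|·|BC|·sin B ≈ 289.13.

area ≈ 289.1316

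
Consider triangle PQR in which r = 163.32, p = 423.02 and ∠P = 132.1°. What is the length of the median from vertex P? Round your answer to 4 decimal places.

Law of sines: sin R = r·sin P/p ≈ 0.28646.
Since p ≥ r, only the acute value applies: ∠R ≈ 16.65°.
Then ∠Q = 180° − ∠P − ∠R ≈ 31.25°.
Law of sines gives q = p·sin Q/sin P ≈ 295.8.
Median from P: ½√(2·q² + 2·r² − p²) ≈ 111.12.

111.1233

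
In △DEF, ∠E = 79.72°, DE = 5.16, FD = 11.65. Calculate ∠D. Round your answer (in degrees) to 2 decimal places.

∠D ≈ 74.44°

Law of sines: sin F = DE·sin E/FD ≈ 0.43581.
Since FD ≥ DE, only the acute value applies: ∠F ≈ 25.84°.
Then ∠D = 180° − ∠E − ∠F ≈ 74.44°.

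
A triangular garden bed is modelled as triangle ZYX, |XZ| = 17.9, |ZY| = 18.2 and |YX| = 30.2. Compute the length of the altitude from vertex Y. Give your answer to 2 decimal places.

16.68

Semiperimeter s = (30.2 + 17.9 + 18.2)/2 = 33.15.
Heron's formula: area = √(33.15·2.95·15.25·14.95) ≈ 149.32.
The altitude from Y has length 2·area/|XZ| ≈ 16.683.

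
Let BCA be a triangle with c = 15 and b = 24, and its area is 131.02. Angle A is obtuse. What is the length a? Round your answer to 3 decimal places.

35.982

From area = ½·b·c·sin A, we get sin A = 2·area/(b·c) ≈ 0.72789.
Taking the obtuse solution, ∠A ≈ 133.29°.
Law of cosines then gives a ≈ 35.982.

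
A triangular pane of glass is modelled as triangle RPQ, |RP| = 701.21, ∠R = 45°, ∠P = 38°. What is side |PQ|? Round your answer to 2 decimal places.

499.55

The third angle is ∠Q = 180° − ∠R − ∠P = 97.00°.
Law of sines: |PQ| = |RP|·sin R/sin Q ≈ 499.55.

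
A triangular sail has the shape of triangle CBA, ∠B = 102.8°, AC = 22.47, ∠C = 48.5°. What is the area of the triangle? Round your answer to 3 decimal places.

93.112

The third angle is ∠A = 180° − ∠C − ∠B = 28.70°.
Law of sines: BA = AC·sin C/sin B ≈ 17.258.
Law of sines: CB = AC·sin A/sin B ≈ 11.066.
Area = ½·AC·BA·sin A ≈ 93.112.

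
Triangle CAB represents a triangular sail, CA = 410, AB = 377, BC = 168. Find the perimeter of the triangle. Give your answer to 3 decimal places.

Perimeter = 377 + 168 + 410 = 955.

perimeter ≈ 955.000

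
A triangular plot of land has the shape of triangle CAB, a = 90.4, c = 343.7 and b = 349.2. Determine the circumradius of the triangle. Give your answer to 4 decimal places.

175.0316

By the law of cosines, cos C = (a² + b² − c²) / (2·a·b) ≈ 0.18980, so ∠C ≈ 79.06°.
Circumradius = c/(2 sin C) ≈ 175.03.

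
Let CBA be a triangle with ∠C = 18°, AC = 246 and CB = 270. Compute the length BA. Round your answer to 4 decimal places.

84.1288

By the law of cosines, BA² = AC² + CB² − 2·AC·CB·cos C = 7077.7, so BA ≈ 84.129.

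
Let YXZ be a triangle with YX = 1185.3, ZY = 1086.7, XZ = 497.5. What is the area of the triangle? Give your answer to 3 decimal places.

area ≈ 270252.845

Semiperimeter s = (497.5 + 1086.7 + 1185.3)/2 = 1384.8.
Heron's formula: area = √(1384.8·887.25·298.05·199.45) ≈ 2.7025e+05.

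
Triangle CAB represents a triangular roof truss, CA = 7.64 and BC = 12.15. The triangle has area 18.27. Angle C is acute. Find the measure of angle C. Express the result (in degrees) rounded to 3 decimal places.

From area = ½·BC·CA·sin C, we get sin C = 2·area/(BC·CA) ≈ 0.39364.
Taking the acute solution, ∠C ≈ 23.18°.

∠C ≈ 23.181°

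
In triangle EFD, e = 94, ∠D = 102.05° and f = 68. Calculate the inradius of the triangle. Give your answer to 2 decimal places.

By the law of cosines, d² = e² + f² − 2·e·f·cos D = 16129, so d ≈ 127.
Area = ½·e·f·sin D ≈ 3125.6.
Semiperimeter s = (94+68+127)/2 = 144.5.
Inradius = area/s = 3125.6/144.5 ≈ 21.63.

r ≈ 21.63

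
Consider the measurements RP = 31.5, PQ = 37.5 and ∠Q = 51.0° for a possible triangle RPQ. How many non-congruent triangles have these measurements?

2

PQ·sin Q = 37.5·sin(51.0°) ≈ 29.14.
Since PQ sin Q < RP < PQ (29.14 < 31.5 < 37.5), two triangles exist.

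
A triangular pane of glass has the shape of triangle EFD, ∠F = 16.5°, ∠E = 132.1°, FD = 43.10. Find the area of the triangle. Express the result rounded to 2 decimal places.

The third angle is ∠D = 180° − ∠E − ∠F = 31.40°.
Law of sines: DE = FD·sin F/sin E ≈ 16.498.
Law of sines: EF = FD·sin D/sin E ≈ 30.264.
Area = ½·FD·DE·sin D ≈ 185.23.

185.23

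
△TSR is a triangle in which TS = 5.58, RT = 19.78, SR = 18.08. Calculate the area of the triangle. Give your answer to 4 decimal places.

area ≈ 49.7546

Semiperimeter s = (18.08 + 19.78 + 5.58)/2 = 21.72.
Heron's formula: area = √(21.72·3.64·1.94·16.14) ≈ 49.755.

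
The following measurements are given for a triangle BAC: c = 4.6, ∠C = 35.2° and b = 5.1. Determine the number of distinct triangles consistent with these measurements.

b·sin C = 5.1·sin(35.2°) ≈ 2.94.
Since b sin C < c < b (2.94 < 4.6 < 5.1), two triangles exist.

2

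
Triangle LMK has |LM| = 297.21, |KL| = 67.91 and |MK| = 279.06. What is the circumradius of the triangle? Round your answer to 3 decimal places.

150.406

By the law of cosines, cos L = (|KL|² + |LM|² − |MK|²) / (2·|KL|·|LM|) ≈ 0.37335, so ∠L ≈ 1.1882 rad.
Circumradius = |MK|/(2 sin L) ≈ 150.41.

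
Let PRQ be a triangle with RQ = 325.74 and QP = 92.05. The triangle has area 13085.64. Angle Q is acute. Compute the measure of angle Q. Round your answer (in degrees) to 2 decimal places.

From area = ½·RQ·QP·sin Q, we get sin Q = 2·area/(RQ·QP) ≈ 0.87283.
Taking the acute solution, ∠Q ≈ 60.79°.

∠Q ≈ 60.79°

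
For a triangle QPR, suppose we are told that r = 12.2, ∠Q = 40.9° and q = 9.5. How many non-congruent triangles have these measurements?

r·sin Q = 12.2·sin(40.9°) ≈ 7.988.
Since r sin Q < q < r (7.988 < 9.5 < 12.2), two triangles exist.

2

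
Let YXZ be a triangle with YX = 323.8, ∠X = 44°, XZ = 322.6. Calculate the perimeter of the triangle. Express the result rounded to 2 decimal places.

perimeter ≈ 888.55

By the law of cosines, ZY² = YX² + XZ² − 2·YX·XZ·cos X = 58636, so ZY ≈ 242.15.
Semiperimeter s = (322.6+242.15+323.8)/2 = 444.27.
Perimeter = 322.6 + 242.15 + 323.8 = 888.55.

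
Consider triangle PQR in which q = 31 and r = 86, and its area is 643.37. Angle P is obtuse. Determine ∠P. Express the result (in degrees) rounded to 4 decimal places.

∠P ≈ 151.1415°

From area = ½·q·r·sin P, we get sin P = 2·area/(q·r) ≈ 0.48265.
Taking the obtuse solution, ∠P ≈ 151.14°.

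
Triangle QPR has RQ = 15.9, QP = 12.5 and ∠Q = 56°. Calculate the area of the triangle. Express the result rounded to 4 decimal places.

82.3856

Area = ½·RQ·QP·sin Q ≈ 82.386.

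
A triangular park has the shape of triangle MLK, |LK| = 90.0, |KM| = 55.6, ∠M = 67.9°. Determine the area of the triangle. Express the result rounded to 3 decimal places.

2439.659

Law of sines: sin L = |KM|·sin M/|LK| ≈ 0.57239.
Since |LK| ≥ |KM|, only the acute value applies: ∠L ≈ 34.92°.
Then ∠K = 180° − ∠M − ∠L ≈ 77.18°.
Law of sines gives |ML| = |LK|·sin K/sin M ≈ 94.716.
Area = ½·|LK|·|KM|·sin K ≈ 2439.7.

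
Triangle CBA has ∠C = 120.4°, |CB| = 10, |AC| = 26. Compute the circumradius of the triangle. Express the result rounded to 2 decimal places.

18.69

By the law of cosines, |BA|² = |AC|² + |CB|² − 2·|AC|·|CB|·cos C = 1039.1, so |BA| ≈ 32.236.
Area = ½·|AC|·|CB|·sin C ≈ 112.13.
Circumradius = |BA|/(2 sin C) ≈ 18.687.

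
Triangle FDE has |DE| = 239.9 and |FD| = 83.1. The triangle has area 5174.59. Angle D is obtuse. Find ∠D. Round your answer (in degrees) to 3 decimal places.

From area = ½·|FD|·|DE|·sin D, we get sin D = 2·area/(|FD|·|DE|) ≈ 0.51913.
Taking the obtuse solution, ∠D ≈ 148.73°.

148.726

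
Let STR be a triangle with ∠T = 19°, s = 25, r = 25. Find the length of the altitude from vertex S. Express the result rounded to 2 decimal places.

h_S ≈ 8.14

By the law of cosines, t² = r² + s² − 2·r·s·cos T = 68.102, so t ≈ 8.2524.
Area = ½·r·s·sin T ≈ 101.74.
The altitude from S has length 2·area/s ≈ 8.1392.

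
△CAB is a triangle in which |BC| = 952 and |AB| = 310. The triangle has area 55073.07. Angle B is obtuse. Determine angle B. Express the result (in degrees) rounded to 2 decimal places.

∠B ≈ 158.09°

From area = ½·|AB|·|BC|·sin B, we get sin B = 2·area/(|AB|·|BC|) ≈ 0.37322.
Taking the obtuse solution, ∠B ≈ 158.09°.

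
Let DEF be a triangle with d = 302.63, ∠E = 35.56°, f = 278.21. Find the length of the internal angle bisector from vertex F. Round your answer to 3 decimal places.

189.904

By the law of cosines, e² = f² + d² − 2·f·d·cos E = 32000, so e ≈ 178.88.
Law of cosines again: cos F = (d² + e² − f²)/(2·d·e) ≈ 0.42656, so ∠F ≈ 64.75°.
The bisector from F has length 2·d·e·cos(∠F/2)/(d+e) ≈ 189.9.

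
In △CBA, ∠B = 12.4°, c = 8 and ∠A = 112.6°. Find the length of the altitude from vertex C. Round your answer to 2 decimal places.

The third angle is ∠C = 180° − ∠B − ∠A = 55.00°.
Law of sines: b = c·sin B/sin C ≈ 2.0971.
Law of sines: a = c·sin A/sin C ≈ 9.0163.
Area = ½·c·b·sin A ≈ 7.7444.
The altitude from C has length 2·area/c ≈ 1.9361.

h_C ≈ 1.94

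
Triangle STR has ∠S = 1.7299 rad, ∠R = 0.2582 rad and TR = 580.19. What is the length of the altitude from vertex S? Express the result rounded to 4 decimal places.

The third angle is ∠T = π − ∠R − ∠S = 1.1535 rad.
Law of sines: RS = TR·sin T/sin S ≈ 537.19.
Law of sines: ST = TR·sin R/sin S ≈ 150.04.
Area = ½·TR·RS·sin R ≈ 39791.
The altitude from S has length 2·area/TR ≈ 137.17.

137.1654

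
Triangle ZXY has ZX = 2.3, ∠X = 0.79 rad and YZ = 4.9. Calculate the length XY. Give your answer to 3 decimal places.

Law of sines: sin Y = ZX·sin X/YZ ≈ 0.33343.
Since YZ ≥ ZX, only the acute value applies: ∠Y ≈ 0.340 rad.
Then ∠Z = π − ∠X − ∠Y ≈ 2.012 rad.
Law of sines gives XY = YZ·sin Z/sin X ≈ 6.2384.

6.238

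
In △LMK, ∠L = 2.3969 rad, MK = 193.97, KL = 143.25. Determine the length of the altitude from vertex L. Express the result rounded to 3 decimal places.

Law of sines: sin M = KL·sin L/MK ≈ 0.50053.
Since MK ≥ KL, only the acute value applies: ∠M ≈ 0.5242 rad.
Then ∠K = π − ∠L − ∠M ≈ 0.2205 rad.
Law of sines gives LM = MK·sin K/sin L ≈ 62.593.
Area = ½·MK·KL·sin K ≈ 3038.5.
The altitude from L has length 2·area/MK ≈ 31.329.

h_L ≈ 31.329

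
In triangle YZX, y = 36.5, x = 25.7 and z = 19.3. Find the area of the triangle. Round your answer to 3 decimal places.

area ≈ 236.450

Semiperimeter s = (36.5 + 19.3 + 25.7)/2 = 40.75.
Heron's formula: area = √(40.75·4.25·21.45·15.05) ≈ 236.45.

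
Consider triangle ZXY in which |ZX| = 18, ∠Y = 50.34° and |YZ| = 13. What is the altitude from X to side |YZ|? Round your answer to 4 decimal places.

h_X ≈ 17.9053

Law of sines: sin X = |YZ|·sin Y/|ZX| ≈ 0.55600.
Since |ZX| ≥ |YZ|, only the acute value applies: ∠X ≈ 33.78°.
Then ∠Z = 180° − ∠Y − ∠X ≈ 95.88°.
Law of sines gives |XY| = |ZX|·sin Z/sin Y ≈ 23.258.
Area = ½·|ZX|·|YZ|·sin Z ≈ 116.38.
The altitude from X has length 2·area/|YZ| ≈ 17.905.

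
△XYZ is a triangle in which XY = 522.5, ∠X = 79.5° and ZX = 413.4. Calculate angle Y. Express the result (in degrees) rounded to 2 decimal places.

∠Y ≈ 42.27°

By the law of cosines, YZ² = ZX² + XY² − 2·ZX·XY·cos X = 3.6518e+05, so YZ ≈ 604.3.
Law of cosines again: cos Y = (XY² + YZ² − ZX²)/(2·XY·YZ) ≈ 0.73997, so ∠Y ≈ 42.27°.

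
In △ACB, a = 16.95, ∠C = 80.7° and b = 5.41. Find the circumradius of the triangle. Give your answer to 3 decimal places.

R ≈ 8.582

By the law of cosines, c² = b² + a² − 2·b·a·cos C = 286.93, so c ≈ 16.939.
Area = ½·b·a·sin C ≈ 45.247.
Circumradius = c/(2 sin C) ≈ 8.5824.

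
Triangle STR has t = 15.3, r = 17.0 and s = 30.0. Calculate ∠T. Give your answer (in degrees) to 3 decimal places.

20.579

By the law of cosines, cos T = (r² + s² − t²) / (2·r·s) ≈ 0.93619, so ∠T ≈ 20.58°.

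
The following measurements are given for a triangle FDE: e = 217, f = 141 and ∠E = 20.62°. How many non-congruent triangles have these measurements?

f·sin E = 141·sin(20.62°) ≈ 49.66.
Since e ≥ f, exactly one triangle exists.

1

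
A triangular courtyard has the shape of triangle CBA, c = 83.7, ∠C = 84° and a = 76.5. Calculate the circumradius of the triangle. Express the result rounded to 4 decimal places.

R ≈ 42.0805

Law of sines: sin A = a·sin C/c ≈ 0.90897.
Since c ≥ a, only the acute value applies: ∠A ≈ 65.36°.
Then ∠B = 180° − ∠C − ∠A ≈ 30.64°.
Law of sines gives b = c·sin B/sin C ≈ 42.887.
Circumradius = c/(2 sin C) ≈ 42.081.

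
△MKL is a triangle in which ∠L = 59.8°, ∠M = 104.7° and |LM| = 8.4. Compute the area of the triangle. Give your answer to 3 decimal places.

area ≈ 110.364

The third angle is ∠K = 180° − ∠L − ∠M = 15.50°.
Law of sines: |KL| = |LM|·sin M/sin K ≈ 30.404.
Law of sines: |MK| = |LM|·sin L/sin K ≈ 27.166.
Area = ½·|LM|·|KL|·sin L ≈ 110.36.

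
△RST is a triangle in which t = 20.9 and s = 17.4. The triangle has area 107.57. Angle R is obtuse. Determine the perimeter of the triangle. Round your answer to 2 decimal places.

perimeter ≈ 74.71

From area = ½·s·t·sin R, we get sin R = 2·area/(s·t) ≈ 0.59160.
Taking the obtuse solution, ∠R ≈ 143.73°.
Law of cosines then gives r ≈ 36.414.
Perimeter = 36.414 + 17.4 + 20.9 = 74.714.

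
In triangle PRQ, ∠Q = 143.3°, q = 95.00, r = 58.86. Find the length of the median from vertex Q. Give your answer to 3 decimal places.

Law of sines: sin R = r·sin Q/q ≈ 0.37028.
Since q ≥ r, only the acute value applies: ∠R ≈ 21.73°.
Then ∠P = 180° − ∠Q − ∠R ≈ 14.97°.
Law of sines gives p = q·sin P/sin Q ≈ 41.055.
Median from Q: ½√(2·p² + 2·r² − q²) ≈ 17.854.

17.854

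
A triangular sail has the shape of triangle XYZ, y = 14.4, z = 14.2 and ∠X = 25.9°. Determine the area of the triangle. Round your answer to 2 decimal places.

area ≈ 44.66

Area = ½·y·z·sin X ≈ 44.659.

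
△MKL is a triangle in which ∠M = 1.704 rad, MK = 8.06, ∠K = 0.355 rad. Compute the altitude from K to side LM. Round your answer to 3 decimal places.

The third angle is ∠L = π − ∠M − ∠K = 1.083 rad.
Law of sines: KL = MK·sin M/sin L ≈ 9.0453.
Law of sines: LM = MK·sin K/sin L ≈ 3.1722.
Area = ½·MK·KL·sin K ≈ 12.671.
The altitude from K has length 2·area/LM ≈ 7.9886.

h_K ≈ 7.989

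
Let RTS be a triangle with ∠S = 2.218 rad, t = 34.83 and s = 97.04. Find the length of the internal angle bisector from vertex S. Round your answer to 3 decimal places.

t_S ≈ 20.916

Law of sines: sin T = t·sin S/s ≈ 0.28634.
Since s ≥ t, only the acute value applies: ∠T ≈ 0.290 rad.
Then ∠R = π − ∠S − ∠T ≈ 0.633 rad.
Law of sines gives r = s·sin R/sin S ≈ 71.976.
The bisector from S has length 2·r·t·cos(∠S/2)/(r+t) ≈ 20.916.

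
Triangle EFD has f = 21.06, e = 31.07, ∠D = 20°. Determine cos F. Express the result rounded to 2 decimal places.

By the law of cosines, d² = e² + f² − 2·e·f·cos D = 179.12, so d ≈ 13.384.
Law of cosines again: cos F = (d² + e² − f²)/(2·d·e) ≈ 0.84282, so ∠F ≈ 32.56°.

cos F ≈ 0.84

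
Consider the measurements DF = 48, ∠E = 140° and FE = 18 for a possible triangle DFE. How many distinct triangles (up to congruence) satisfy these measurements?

1

FE·sin E = 18·sin(140°) ≈ 11.57.
Since ∠E is not acute, a triangle exists only if DF > FE; here DF > FE, so there is exactly one triangle.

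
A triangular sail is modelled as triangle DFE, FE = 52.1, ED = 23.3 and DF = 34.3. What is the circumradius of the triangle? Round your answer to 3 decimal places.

By the law of cosines, cos D = (ED² + DF² − FE²) / (2·ED·DF) ≈ -0.62252, so ∠D ≈ 2.243 rad.
Circumradius = FE/(2 sin D) ≈ 33.286.

R ≈ 33.286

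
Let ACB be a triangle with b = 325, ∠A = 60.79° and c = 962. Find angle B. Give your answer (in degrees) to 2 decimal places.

By the law of cosines, a² = c² + b² − 2·c·b·cos A = 7.2592e+05, so a ≈ 852.01.
Law of cosines again: cos B = (a² + c² − b²)/(2·a·c) ≈ 0.94295, so ∠B ≈ 19.45°.

∠B ≈ 19.45°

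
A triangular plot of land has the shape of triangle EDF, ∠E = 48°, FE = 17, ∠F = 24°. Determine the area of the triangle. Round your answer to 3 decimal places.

45.925

The third angle is ∠D = 180° − ∠F − ∠E = 108.00°.
Law of sines: DF = FE·sin E/sin D ≈ 13.284.
Law of sines: ED = FE·sin F/sin D ≈ 7.2704.
Area = ½·FE·DF·sin F ≈ 45.925.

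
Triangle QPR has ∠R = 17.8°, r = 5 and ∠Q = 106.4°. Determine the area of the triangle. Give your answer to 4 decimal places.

area ≈ 32.4437

The third angle is ∠P = 180° − ∠R − ∠Q = 55.80°.
Law of sines: q = r·sin Q/sin R ≈ 15.691.
Law of sines: p = r·sin P/sin R ≈ 13.528.
Area = ½·r·q·sin P ≈ 32.444.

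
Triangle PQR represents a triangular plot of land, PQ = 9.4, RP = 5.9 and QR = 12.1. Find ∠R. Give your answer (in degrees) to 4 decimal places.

By the law of cosines, cos R = (QR² + RP² − PQ²) / (2·QR·RP) ≈ 0.65037, so ∠R ≈ 49.43°.

49.4304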